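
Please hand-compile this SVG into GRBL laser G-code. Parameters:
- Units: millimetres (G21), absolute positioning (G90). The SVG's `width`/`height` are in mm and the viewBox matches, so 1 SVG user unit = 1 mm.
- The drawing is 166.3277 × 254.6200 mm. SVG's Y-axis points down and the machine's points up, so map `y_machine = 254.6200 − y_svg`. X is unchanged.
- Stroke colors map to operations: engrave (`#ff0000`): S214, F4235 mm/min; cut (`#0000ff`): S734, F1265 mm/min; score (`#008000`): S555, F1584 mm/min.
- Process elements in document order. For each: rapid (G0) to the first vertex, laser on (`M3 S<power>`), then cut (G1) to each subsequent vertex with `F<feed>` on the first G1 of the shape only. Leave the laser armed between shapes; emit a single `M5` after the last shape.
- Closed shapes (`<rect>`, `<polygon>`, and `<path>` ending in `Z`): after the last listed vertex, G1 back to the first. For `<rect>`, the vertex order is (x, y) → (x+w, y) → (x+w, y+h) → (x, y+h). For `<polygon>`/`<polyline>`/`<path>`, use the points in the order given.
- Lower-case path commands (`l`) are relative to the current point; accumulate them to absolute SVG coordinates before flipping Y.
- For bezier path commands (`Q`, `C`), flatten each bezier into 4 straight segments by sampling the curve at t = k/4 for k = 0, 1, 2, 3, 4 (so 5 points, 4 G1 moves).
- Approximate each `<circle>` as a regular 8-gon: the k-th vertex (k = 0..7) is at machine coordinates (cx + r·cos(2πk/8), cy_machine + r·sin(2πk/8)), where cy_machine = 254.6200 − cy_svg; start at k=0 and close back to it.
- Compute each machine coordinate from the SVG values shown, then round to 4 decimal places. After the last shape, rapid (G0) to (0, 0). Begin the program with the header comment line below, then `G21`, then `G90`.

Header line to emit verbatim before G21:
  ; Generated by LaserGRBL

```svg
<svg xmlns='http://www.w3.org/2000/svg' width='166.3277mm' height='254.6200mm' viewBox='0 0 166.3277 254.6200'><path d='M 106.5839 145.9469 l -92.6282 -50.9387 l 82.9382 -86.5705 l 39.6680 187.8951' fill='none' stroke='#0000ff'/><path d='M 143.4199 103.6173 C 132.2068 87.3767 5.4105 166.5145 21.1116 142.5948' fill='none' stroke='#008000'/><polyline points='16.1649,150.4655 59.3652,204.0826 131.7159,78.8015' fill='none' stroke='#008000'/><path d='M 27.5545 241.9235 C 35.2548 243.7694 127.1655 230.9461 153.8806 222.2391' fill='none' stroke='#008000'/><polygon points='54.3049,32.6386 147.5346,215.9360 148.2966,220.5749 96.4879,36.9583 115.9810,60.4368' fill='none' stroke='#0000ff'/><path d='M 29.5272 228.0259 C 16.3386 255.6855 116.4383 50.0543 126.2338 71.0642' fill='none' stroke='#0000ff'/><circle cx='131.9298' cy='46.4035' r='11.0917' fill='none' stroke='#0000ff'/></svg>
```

Since the viewBox matches the mm dimensions, user units are millimetres directly. The only transform is the Y-flip y_m = 254.6200 − y_svg.

Shape 1 is a open polyline drawn with `<path>`. Its stroke #0000ff means cut at S734, F1265. After flipping Y the toolpath is (106.5839,108.6731) → (13.9557,159.6118) → (96.8939,246.1823) → (136.5619,58.2872).

Shape 2 is a cubic bezier drawn with `<path>`. Its stroke #008000 means score at S555, F1584. After flipping Y the toolpath is (143.4199,151.0027) → (117.3707,148.4003) → (72.1729,128.6343) → (32.0215,110.3081) → (21.1116,112.0252).

Shape 3 is a open polyline drawn with `<polyline>`. Its stroke #008000 means score at S555, F1584. After flipping Y the toolpath is (16.1649,104.1545) → (59.3652,50.5374) → (131.7159,175.8185).

Shape 4 is a cubic bezier drawn with `<path>`. Its stroke #008000 means score at S555, F1584. After flipping Y the toolpath is (27.5545,12.6965) → (46.7847,13.7690) → (83.5870,18.5814) → (123.9546,25.3724) → (153.8806,32.3809).

Shape 5 is a closed polygon drawn with `<polygon>`. Its stroke #0000ff means cut at S734, F1265. After flipping Y the toolpath is (54.3049,221.9814) → (147.5346,38.6840) → (148.2966,34.0451) → (96.4879,217.6617) → (115.9810,194.1832) → (54.3049,221.9814), returning to the start.

Shape 6 is a cubic bezier drawn with `<path>`. Its stroke #0000ff means cut at S734, F1265. After flipping Y the toolpath is (29.5272,26.5941) → (37.6962,42.4050) → (69.2615,102.5813) → (105.1363,164.0045) → (126.2338,183.5558).

Shape 7 is a circle drawn with `<circle>`. Its stroke #0000ff means cut at S734, F1265. After flipping Y the toolpath is (143.0215,208.2165) → (139.7728,216.0595) → (131.9298,219.3082) → (124.0868,216.0595) → (120.8381,208.2165) → (124.0868,200.3735) → (131.9298,197.1248) → (139.7728,200.3735) → (143.0215,208.2165), returning to the start.

; Generated by LaserGRBL
G21
G90
G0 X106.5839 Y108.6731
M3 S734
G1 X13.9557 Y159.6118 F1265
G1 X96.8939 Y246.1823
G1 X136.5619 Y58.2872
G0 X143.4199 Y151.0027
M3 S555
G1 X117.3707 Y148.4003 F1584
G1 X72.1729 Y128.6343
G1 X32.0215 Y110.3081
G1 X21.1116 Y112.0252
G0 X16.1649 Y104.1545
M3 S555
G1 X59.3652 Y50.5374 F1584
G1 X131.7159 Y175.8185
G0 X27.5545 Y12.6965
M3 S555
G1 X46.7847 Y13.7690 F1584
G1 X83.5870 Y18.5814
G1 X123.9546 Y25.3724
G1 X153.8806 Y32.3809
G0 X54.3049 Y221.9814
M3 S734
G1 X147.5346 Y38.6840 F1265
G1 X148.2966 Y34.0451
G1 X96.4879 Y217.6617
G1 X115.9810 Y194.1832
G1 X54.3049 Y221.9814
G0 X29.5272 Y26.5941
M3 S734
G1 X37.6962 Y42.4050 F1265
G1 X69.2615 Y102.5813
G1 X105.1363 Y164.0045
G1 X126.2338 Y183.5558
G0 X143.0215 Y208.2165
M3 S734
G1 X139.7728 Y216.0595 F1265
G1 X131.9298 Y219.3082
G1 X124.0868 Y216.0595
G1 X120.8381 Y208.2165
G1 X124.0868 Y200.3735
G1 X131.9298 Y197.1248
G1 X139.7728 Y200.3735
G1 X143.0215 Y208.2165
M5
G0 X0.0000 Y0.0000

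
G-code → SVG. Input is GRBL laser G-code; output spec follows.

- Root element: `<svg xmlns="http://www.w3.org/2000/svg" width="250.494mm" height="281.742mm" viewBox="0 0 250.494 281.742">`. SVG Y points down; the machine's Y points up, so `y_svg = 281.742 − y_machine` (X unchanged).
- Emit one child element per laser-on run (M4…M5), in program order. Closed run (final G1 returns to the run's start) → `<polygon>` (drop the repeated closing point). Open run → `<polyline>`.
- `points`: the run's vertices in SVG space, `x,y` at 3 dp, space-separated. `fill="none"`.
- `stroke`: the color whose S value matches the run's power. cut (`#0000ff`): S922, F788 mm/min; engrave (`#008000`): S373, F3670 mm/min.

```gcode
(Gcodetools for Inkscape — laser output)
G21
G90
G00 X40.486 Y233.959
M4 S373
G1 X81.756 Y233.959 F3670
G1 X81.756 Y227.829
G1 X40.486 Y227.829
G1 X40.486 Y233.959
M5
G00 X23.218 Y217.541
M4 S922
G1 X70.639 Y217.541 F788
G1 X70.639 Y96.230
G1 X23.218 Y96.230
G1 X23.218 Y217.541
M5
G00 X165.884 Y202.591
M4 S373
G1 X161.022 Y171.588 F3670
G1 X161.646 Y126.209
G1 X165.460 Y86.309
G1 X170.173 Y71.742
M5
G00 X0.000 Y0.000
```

<svg xmlns="http://www.w3.org/2000/svg" width="250.494mm" height="281.742mm" viewBox="0 0 250.494 281.742">
  <polygon points="40.486,47.783 81.756,47.783 81.756,53.913 40.486,53.913" fill="none" stroke="#008000"/>
  <polygon points="23.218,64.201 70.639,64.201 70.639,185.512 23.218,185.512" fill="none" stroke="#0000ff"/>
  <polyline points="165.884,79.151 161.022,110.154 161.646,155.533 165.460,195.433 170.173,210.000" fill="none" stroke="#008000"/>
</svg>

Each laser-on run becomes one SVG element. Flip Y back into SVG space with y_svg = 281.742 − y_machine.

Run 1: power S373 maps to stroke `#008000` (engrave). The run returns to its start, so emit a `<polygon>` with points (Y-flipped): 40.486,47.783 81.756,47.783 81.756,53.913 40.486,53.913.

Run 2: the run's S922 means `#0000ff` (cut). The run returns to its start, so emit a `<polygon>` with points (Y-flipped): 23.218,64.201 70.639,64.201 70.639,185.512 23.218,185.512.

Run 3: S373 ⇒ engrave layer `#008000`. The run is open, so emit a `<polyline>` with points (Y-flipped): 165.884,79.151 161.022,110.154 161.646,155.533 165.460,195.433 170.173,210.000.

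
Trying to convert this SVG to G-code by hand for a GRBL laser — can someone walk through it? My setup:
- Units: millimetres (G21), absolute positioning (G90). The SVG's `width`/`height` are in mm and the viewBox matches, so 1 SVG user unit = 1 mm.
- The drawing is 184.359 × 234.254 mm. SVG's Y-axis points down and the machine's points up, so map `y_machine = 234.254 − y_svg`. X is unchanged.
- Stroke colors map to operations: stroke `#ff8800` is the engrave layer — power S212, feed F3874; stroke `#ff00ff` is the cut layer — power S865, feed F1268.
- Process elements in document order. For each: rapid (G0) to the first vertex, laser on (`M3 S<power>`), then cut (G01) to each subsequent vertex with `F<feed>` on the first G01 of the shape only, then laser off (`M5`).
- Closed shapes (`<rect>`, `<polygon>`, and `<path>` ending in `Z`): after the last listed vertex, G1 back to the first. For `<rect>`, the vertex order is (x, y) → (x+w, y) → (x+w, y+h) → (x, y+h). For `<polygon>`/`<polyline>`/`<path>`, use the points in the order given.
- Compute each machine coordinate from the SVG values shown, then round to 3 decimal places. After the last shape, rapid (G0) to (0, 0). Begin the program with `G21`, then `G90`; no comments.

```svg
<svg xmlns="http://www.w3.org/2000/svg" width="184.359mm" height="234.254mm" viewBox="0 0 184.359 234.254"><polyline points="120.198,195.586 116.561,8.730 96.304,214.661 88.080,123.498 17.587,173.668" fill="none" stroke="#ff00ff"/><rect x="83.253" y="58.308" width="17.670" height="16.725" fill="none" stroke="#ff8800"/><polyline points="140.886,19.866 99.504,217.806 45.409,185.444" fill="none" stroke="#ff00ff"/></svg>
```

G21
G90
G0 X120.198 Y38.668
M3 S865
G01 X116.561 Y225.524 F1268
G01 X96.304 Y19.593
G01 X88.080 Y110.756
G01 X17.587 Y60.586
M5
G0 X83.253 Y175.946
M3 S212
G01 X100.923 Y175.946 F3874
G01 X100.923 Y159.221
G01 X83.253 Y159.221
G01 X83.253 Y175.946
M5
G0 X140.886 Y214.388
M3 S865
G01 X99.504 Y16.448 F1268
G01 X45.409 Y48.810
M5
G0 X0.000 Y0.000

Since the viewBox matches the mm dimensions, user units are millimetres directly. The only transform is the Y-flip y_m = 234.254 − y_svg.

Shape 1 is a open polyline drawn with `<polyline>`. Its stroke #ff00ff means cut at S865, F1268. After flipping Y the toolpath is (120.198,38.668) → (116.561,225.524) → (96.304,19.593) → (88.080,110.756) → (17.587,60.586).

Shape 2 is a rectangle drawn with `<rect>`. Its stroke #ff8800 means engrave at S212, F3874. After flipping Y the toolpath is (83.253,175.946) → (100.923,175.946) → (100.923,159.221) → (83.253,159.221) → (83.253,175.946), returning to the start.

Shape 3 is a open polyline drawn with `<polyline>`. Its stroke #ff00ff means cut at S865, F1268. After flipping Y the toolpath is (140.886,214.388) → (99.504,16.448) → (45.409,48.810).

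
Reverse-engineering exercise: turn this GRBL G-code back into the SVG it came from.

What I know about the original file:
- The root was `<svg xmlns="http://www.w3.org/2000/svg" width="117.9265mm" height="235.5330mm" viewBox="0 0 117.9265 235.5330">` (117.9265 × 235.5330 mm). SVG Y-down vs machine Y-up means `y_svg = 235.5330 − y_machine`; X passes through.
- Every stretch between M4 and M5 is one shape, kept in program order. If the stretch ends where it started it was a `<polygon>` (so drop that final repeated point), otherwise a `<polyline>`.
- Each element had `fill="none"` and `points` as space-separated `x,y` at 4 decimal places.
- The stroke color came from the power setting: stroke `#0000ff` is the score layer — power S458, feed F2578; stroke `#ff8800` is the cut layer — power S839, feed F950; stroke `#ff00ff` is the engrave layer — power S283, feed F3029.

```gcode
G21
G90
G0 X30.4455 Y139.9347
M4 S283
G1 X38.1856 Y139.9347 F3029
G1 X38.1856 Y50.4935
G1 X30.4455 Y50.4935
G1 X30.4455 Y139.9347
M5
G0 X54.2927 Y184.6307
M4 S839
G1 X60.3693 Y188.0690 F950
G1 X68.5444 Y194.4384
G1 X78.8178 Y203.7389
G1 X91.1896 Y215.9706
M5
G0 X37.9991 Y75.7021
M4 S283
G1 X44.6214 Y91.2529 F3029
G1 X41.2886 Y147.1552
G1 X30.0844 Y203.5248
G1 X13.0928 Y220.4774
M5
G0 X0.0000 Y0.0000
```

y_svg = 235.5330 − y_m.

[1] S283→`#ff00ff` (engrave); closed run; points: 30.4455,95.5983 38.1856,95.5983 38.1856,185.0395 30.4455,185.0395

[2] S839→`#ff8800` (cut); open run; points: 54.2927,50.9023 60.3693,47.4640 68.5444,41.0946 78.8178,31.7941 91.1896,19.5624

[3] S283→`#ff00ff` (engrave); open run; points: 37.9991,159.8309 44.6214,144.2801 41.2886,88.3778 30.0844,32.0082 13.0928,15.0556

<svg xmlns="http://www.w3.org/2000/svg" width="117.9265mm" height="235.5330mm" viewBox="0 0 117.9265 235.5330">
  <polygon points="30.4455,95.5983 38.1856,95.5983 38.1856,185.0395 30.4455,185.0395" fill="none" stroke="#ff00ff"/>
  <polyline points="54.2927,50.9023 60.3693,47.4640 68.5444,41.0946 78.8178,31.7941 91.1896,19.5624" fill="none" stroke="#ff8800"/>
  <polyline points="37.9991,159.8309 44.6214,144.2801 41.2886,88.3778 30.0844,32.0082 13.0928,15.0556" fill="none" stroke="#ff00ff"/>
</svg>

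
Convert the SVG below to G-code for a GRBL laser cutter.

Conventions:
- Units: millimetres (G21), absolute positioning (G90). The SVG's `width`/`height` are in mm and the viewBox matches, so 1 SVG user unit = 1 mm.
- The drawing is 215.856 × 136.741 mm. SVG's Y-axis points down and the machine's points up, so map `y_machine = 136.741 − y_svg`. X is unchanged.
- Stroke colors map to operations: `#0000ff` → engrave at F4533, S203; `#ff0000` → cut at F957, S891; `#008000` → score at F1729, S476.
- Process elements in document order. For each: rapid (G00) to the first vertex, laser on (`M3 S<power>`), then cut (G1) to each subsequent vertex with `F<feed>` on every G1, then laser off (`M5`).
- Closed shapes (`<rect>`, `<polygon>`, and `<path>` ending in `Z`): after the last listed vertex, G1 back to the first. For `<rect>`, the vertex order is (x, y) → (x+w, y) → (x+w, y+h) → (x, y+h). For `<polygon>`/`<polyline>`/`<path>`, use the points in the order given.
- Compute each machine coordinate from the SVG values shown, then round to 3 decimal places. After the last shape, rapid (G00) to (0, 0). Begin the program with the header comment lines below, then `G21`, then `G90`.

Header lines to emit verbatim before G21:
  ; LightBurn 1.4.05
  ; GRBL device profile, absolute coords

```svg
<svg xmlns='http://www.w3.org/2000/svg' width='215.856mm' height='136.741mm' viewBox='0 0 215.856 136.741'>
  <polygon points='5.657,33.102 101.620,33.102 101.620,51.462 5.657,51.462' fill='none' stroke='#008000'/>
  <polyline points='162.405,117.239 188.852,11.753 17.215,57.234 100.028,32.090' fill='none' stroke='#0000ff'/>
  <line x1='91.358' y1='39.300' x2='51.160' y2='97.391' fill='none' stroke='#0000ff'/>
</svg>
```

Since the viewBox matches the mm dimensions, user units are millimetres directly. The only transform is the Y-flip y_m = 136.741 − y_svg.

Shape 1 is a rectangle drawn with `<polygon>`. Its stroke #008000 means score at S476, F1729. After flipping Y the toolpath is (5.657,103.639) → (101.620,103.639) → (101.620,85.279) → (5.657,85.279) → (5.657,103.639), returning to the start.

Shape 2 is a open polyline drawn with `<polyline>`. Its stroke #0000ff means engrave at S203, F4533. After flipping Y the toolpath is (162.405,19.502) → (188.852,124.988) → (17.215,79.507) → (100.028,104.651).

Shape 3 is a line segment drawn with `<line>`. Its stroke #0000ff means engrave at S203, F4533. After flipping Y the toolpath is (91.358,97.441) → (51.160,39.350).

; LightBurn 1.4.05
; GRBL device profile, absolute coords
G21
G90
G00 X5.657 Y103.639
M3 S476
G1 X101.620 Y103.639 F1729
G1 X101.620 Y85.279 F1729
G1 X5.657 Y85.279 F1729
G1 X5.657 Y103.639 F1729
M5
G00 X162.405 Y19.502
M3 S203
G1 X188.852 Y124.988 F4533
G1 X17.215 Y79.507 F4533
G1 X100.028 Y104.651 F4533
M5
G00 X91.358 Y97.441
M3 S203
G1 X51.160 Y39.350 F4533
M5
G00 X0.000 Y0.000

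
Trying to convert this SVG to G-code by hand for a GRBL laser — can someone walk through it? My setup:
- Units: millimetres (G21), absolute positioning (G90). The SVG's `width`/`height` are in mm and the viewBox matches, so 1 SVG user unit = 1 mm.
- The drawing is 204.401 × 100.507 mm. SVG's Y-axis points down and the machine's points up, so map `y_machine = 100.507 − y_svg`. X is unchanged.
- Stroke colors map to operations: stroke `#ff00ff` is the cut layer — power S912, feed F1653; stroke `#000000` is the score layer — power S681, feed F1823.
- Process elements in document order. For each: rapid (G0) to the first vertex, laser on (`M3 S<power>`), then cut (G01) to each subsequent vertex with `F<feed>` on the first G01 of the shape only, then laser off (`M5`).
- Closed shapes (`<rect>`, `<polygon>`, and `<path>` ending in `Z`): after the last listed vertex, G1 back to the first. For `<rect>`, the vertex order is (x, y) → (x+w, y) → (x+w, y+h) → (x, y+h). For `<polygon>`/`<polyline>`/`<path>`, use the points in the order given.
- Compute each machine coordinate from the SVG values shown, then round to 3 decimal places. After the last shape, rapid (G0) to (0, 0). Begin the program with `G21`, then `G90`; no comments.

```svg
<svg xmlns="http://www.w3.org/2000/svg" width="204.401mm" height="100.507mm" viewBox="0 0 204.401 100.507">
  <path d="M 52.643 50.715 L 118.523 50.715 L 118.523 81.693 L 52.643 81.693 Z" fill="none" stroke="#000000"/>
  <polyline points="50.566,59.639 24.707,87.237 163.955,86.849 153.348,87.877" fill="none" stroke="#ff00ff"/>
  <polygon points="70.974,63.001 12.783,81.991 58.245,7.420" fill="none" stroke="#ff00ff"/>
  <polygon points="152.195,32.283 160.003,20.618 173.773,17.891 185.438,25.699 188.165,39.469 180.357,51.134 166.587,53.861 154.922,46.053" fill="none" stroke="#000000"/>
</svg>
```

G21
G90
G0 X52.643 Y49.792
M3 S681
G01 X118.523 Y49.792 F1823
G01 X118.523 Y18.814
G01 X52.643 Y18.814
G01 X52.643 Y49.792
M5
G0 X50.566 Y40.868
M3 S912
G01 X24.707 Y13.270 F1653
G01 X163.955 Y13.658
G01 X153.348 Y12.630
M5
G0 X70.974 Y37.506
M3 S912
G01 X12.783 Y18.516 F1653
G01 X58.245 Y93.087
G01 X70.974 Y37.506
M5
G0 X152.195 Y68.224
M3 S681
G01 X160.003 Y79.889 F1823
G01 X173.773 Y82.616
G01 X185.438 Y74.808
G01 X188.165 Y61.038
G01 X180.357 Y49.373
G01 X166.587 Y46.646
G01 X154.922 Y54.454
G01 X152.195 Y68.224
M5
G0 X0.000 Y0.000

1 u = 1 mm; y_m = 100.507 − y.

[1] `<path>` rectangle, #000000→score S681 F1823: (52.643,49.792) → (118.523,49.792) → (118.523,18.814) → (52.643,18.814) → (52.643,49.792) (closed)

[2] `<polyline>` open polyline, #ff00ff→cut S912 F1653: (50.566,40.868) → (24.707,13.270) → (163.955,13.658) → (153.348,12.630)

[3] `<polygon>` closed polygon, #ff00ff→cut S912 F1653: (70.974,37.506) → (12.783,18.516) → (58.245,93.087) → (70.974,37.506) (closed)

[4] `<polygon>` regular polygon, #000000→score S681 F1823: (152.195,68.224) → (160.003,79.889) → (173.773,82.616) → (185.438,74.808) → (188.165,61.038) → (180.357,49.373) → (166.587,46.646) → (154.922,54.454) → (152.195,68.224) (closed)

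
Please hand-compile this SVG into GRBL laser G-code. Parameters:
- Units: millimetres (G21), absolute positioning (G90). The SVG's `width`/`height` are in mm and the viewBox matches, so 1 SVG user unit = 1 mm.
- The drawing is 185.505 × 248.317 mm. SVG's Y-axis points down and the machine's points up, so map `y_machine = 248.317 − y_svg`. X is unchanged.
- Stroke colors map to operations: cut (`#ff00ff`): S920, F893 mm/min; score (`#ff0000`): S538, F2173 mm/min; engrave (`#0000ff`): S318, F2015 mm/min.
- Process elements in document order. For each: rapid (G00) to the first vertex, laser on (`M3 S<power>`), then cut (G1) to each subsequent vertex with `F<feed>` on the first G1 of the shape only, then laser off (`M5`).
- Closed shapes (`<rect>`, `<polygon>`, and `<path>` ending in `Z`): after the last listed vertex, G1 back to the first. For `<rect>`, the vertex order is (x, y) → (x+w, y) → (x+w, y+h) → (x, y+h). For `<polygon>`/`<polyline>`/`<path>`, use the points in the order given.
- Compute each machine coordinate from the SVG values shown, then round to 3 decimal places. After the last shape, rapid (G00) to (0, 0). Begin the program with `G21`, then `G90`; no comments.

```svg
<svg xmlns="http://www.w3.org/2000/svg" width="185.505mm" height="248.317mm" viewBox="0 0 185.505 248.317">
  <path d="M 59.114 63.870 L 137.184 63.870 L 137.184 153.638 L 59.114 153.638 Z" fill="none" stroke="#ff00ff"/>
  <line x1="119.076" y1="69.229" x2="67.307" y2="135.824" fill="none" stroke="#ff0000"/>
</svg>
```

Since the viewBox matches the mm dimensions, user units are millimetres directly. The only transform is the Y-flip y_m = 248.317 − y_svg.

Shape 1 is a rectangle drawn with `<path>`. Its stroke #ff00ff means cut at S920, F893. After flipping Y the toolpath is (59.114,184.447) → (137.184,184.447) → (137.184,94.679) → (59.114,94.679) → (59.114,184.447), returning to the start.

Shape 2 is a line segment drawn with `<line>`. Its stroke #ff0000 means score at S538, F2173. After flipping Y the toolpath is (119.076,179.088) → (67.307,112.493).

G21
G90
G00 X59.114 Y184.447
M3 S920
G1 X137.184 Y184.447 F893
G1 X137.184 Y94.679
G1 X59.114 Y94.679
G1 X59.114 Y184.447
M5
G00 X119.076 Y179.088
M3 S538
G1 X67.307 Y112.493 F2173
M5
G00 X0.000 Y0.000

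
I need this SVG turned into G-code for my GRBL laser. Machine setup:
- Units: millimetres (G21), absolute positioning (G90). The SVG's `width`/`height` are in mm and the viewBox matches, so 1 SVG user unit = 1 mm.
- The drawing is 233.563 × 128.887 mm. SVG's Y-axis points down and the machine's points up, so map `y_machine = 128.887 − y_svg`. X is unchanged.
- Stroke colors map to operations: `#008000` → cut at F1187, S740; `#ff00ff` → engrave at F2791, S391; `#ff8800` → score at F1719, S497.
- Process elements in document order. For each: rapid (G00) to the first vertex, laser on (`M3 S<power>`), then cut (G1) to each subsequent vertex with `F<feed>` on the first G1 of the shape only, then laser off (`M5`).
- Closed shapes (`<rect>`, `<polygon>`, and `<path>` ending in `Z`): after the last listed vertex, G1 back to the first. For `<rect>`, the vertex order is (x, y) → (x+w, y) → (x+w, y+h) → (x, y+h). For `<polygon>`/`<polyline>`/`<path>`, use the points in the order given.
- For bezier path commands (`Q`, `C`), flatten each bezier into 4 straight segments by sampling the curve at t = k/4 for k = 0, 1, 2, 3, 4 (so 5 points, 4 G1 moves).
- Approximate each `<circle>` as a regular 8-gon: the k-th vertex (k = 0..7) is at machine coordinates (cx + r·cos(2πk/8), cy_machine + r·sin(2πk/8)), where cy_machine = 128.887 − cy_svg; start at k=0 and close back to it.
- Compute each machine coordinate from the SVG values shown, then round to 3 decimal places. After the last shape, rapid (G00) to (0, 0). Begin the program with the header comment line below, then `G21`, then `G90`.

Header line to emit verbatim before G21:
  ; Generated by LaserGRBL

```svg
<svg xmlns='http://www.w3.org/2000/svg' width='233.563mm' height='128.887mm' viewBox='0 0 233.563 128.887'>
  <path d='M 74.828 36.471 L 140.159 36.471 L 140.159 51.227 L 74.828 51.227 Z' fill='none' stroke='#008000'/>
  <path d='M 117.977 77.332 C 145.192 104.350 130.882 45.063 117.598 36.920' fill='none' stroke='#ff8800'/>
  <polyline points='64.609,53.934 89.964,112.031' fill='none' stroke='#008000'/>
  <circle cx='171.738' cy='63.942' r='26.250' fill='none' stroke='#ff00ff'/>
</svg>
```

; Generated by LaserGRBL
G21
G90
G00 X74.828 Y92.416
M3 S740
G1 X140.159 Y92.416 F1187
G1 X140.159 Y77.660
G1 X74.828 Y77.660
G1 X74.828 Y92.416
M5
G00 X117.977 Y51.555
M3 S497
G1 X131.267 Y45.326 F1719
G1 X132.975 Y58.576
G1 X127.089 Y78.418
G1 X117.598 Y91.967
M5
G00 X64.609 Y74.953
M3 S740
G1 X89.964 Y16.856 F1187
M5
G00 X197.988 Y64.945
M3 S391
G1 X190.300 Y83.507 F2791
G1 X171.738 Y91.195
G1 X153.176 Y83.507
G1 X145.488 Y64.945
G1 X153.176 Y46.383
G1 X171.738 Y38.695
G1 X190.300 Y46.383
G1 X197.988 Y64.945
M5
G00 X0.000 Y0.000

viewBox `0 0 233.563 128.887` with mm width/height → 1 unit = 1 mm. Flip: y_m = 128.887 − y_svg.

**Shape 1** — `<path>` rectangle, stroke `#008000` → cut (S740, F1187). Machine vertices: (74.828,92.416) → (140.159,92.416) → (140.159,77.660) → (74.828,77.660) → (74.828,92.416). Closed: final G1 returns to the first vertex.

**Shape 2** — `<path>` cubic bezier, stroke `#ff8800` → score (S497, F1719). Control points (SVG): P0=(117.977,77.332), P1=(145.192,104.350), P2=(130.882,45.063), P3=(117.598,36.920); sampled at t=k/4. Machine vertices: (117.977,51.555) → (131.267,45.326) → (132.975,58.576) → (127.089,78.418) → (117.598,91.967). Open path.

**Shape 3** — `<polyline>` line segment, stroke `#008000` → cut (S740, F1187). Machine vertices: (64.609,74.953) → (89.964,16.856). Open path.

**Shape 4** — `<circle>` circle, stroke `#ff00ff` → engrave (S391, F2791). Machine vertices: (197.988,64.945) → (190.300,83.507) → (171.738,91.195) → (153.176,83.507) → (145.488,64.945) → (153.176,46.383) → (171.738,38.695) → (190.300,46.383) → (197.988,64.945). Closed: final G1 returns to the first vertex.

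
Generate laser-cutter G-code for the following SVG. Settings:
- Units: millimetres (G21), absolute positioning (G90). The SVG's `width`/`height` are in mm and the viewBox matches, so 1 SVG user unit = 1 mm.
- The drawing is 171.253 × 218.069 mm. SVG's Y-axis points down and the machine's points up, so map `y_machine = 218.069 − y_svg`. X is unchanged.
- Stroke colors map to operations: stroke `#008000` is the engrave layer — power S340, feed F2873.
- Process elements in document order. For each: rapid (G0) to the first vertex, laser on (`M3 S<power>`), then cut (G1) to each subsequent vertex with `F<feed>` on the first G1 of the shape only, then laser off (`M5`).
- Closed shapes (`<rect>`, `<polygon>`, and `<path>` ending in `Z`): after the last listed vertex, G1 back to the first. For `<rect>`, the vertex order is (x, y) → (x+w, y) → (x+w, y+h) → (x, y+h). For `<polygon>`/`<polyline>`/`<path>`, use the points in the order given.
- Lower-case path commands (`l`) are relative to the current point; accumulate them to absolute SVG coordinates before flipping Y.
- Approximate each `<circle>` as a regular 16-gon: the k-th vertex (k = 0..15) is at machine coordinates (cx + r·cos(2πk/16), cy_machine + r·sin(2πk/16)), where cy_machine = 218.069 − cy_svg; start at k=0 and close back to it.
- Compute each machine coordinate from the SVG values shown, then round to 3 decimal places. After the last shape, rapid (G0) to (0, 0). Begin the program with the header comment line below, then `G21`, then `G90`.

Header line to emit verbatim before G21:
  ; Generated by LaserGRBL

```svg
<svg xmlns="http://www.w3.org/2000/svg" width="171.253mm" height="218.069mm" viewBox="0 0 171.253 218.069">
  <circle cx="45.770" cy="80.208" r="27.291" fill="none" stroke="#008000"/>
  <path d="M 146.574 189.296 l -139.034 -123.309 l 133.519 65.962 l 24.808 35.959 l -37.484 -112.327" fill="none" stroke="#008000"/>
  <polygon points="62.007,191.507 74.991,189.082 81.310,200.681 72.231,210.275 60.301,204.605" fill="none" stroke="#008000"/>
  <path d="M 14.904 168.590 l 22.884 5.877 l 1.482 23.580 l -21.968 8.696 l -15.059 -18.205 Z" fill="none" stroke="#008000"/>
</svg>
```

Since the viewBox matches the mm dimensions, user units are millimetres directly. The only transform is the Y-flip y_m = 218.069 − y_svg.

Shape 1 is a circle drawn with `<circle>`. Its stroke #008000 means engrave at S340, F2873. After flipping Y the toolpath is (73.061,137.861) → (70.984,148.305) → (65.068,157.159) → (56.214,163.075) → (45.770,165.152) → (35.326,163.075) → (26.472,157.159) → (20.556,148.305) → (18.479,137.861) → (20.556,127.417) → (26.472,118.563) → (35.326,112.647) → (45.770,110.570) → (56.214,112.647) → (65.068,118.563) → (70.984,127.417) → (73.061,137.861), returning to the start.

Shape 2 is a open polyline drawn with `<path>`. Its stroke #008000 means engrave at S340, F2873. After flipping Y the toolpath is (146.574,28.773) → (7.540,152.082) → (141.059,86.120) → (165.867,50.161) → (128.383,162.488).

Shape 3 is a regular polygon drawn with `<polygon>`. Its stroke #008000 means engrave at S340, F2873. After flipping Y the toolpath is (62.007,26.562) → (74.991,28.987) → (81.310,17.388) → (72.231,7.794) → (60.301,13.464) → (62.007,26.562), returning to the start.

Shape 4 is a regular polygon drawn with `<path>`. Its stroke #008000 means engrave at S340, F2873. After flipping Y the toolpath is (14.904,49.479) → (37.788,43.602) → (39.270,20.022) → (17.302,11.326) → (2.243,29.531) → (14.904,49.479), returning to the start.

; Generated by LaserGRBL
G21
G90
G0 X73.061 Y137.861
M3 S340
G1 X70.984 Y148.305 F2873
G1 X65.068 Y157.159
G1 X56.214 Y163.075
G1 X45.770 Y165.152
G1 X35.326 Y163.075
G1 X26.472 Y157.159
G1 X20.556 Y148.305
G1 X18.479 Y137.861
G1 X20.556 Y127.417
G1 X26.472 Y118.563
G1 X35.326 Y112.647
G1 X45.770 Y110.570
G1 X56.214 Y112.647
G1 X65.068 Y118.563
G1 X70.984 Y127.417
G1 X73.061 Y137.861
M5
G0 X146.574 Y28.773
M3 S340
G1 X7.540 Y152.082 F2873
G1 X141.059 Y86.120
G1 X165.867 Y50.161
G1 X128.383 Y162.488
M5
G0 X62.007 Y26.562
M3 S340
G1 X74.991 Y28.987 F2873
G1 X81.310 Y17.388
G1 X72.231 Y7.794
G1 X60.301 Y13.464
G1 X62.007 Y26.562
M5
G0 X14.904 Y49.479
M3 S340
G1 X37.788 Y43.602 F2873
G1 X39.270 Y20.022
G1 X17.302 Y11.326
G1 X2.243 Y29.531
G1 X14.904 Y49.479
M5
G0 X0.000 Y0.000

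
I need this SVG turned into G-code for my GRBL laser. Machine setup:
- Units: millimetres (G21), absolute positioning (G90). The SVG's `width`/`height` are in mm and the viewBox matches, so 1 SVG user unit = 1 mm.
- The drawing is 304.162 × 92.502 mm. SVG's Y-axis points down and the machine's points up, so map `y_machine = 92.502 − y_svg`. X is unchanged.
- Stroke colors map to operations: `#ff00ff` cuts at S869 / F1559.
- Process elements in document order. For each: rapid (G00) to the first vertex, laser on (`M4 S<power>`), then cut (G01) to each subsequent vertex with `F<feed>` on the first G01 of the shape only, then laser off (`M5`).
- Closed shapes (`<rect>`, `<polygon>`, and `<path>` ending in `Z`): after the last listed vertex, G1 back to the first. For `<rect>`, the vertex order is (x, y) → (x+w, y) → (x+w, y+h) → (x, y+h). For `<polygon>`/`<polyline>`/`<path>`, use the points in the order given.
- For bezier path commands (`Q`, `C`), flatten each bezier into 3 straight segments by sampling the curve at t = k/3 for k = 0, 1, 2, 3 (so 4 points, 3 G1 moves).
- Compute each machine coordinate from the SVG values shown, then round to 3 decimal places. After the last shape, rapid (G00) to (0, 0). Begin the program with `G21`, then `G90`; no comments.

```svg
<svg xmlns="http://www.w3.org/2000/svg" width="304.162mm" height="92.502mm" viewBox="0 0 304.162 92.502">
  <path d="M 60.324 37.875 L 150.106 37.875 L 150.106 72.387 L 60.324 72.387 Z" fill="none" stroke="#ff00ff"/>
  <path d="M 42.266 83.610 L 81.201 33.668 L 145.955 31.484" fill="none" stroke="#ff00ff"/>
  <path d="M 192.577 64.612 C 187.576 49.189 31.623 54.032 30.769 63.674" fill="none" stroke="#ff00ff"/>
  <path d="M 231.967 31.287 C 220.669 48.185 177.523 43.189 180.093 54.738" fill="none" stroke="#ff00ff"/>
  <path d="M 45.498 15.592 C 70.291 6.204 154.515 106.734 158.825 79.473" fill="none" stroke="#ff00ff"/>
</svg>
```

Since the viewBox matches the mm dimensions, user units are millimetres directly. The only transform is the Y-flip y_m = 92.502 − y_svg.

Shape 1 is a rectangle drawn with `<path>`. Its stroke #ff00ff means cut at S869, F1559. After flipping Y the toolpath is (60.324,54.627) → (150.106,54.627) → (150.106,20.115) → (60.324,20.115) → (60.324,54.627), returning to the start.

Shape 2 is a open polyline drawn with `<path>`. Its stroke #ff00ff means cut at S869, F1559. After flipping Y the toolpath is (42.266,8.892) → (81.201,58.834) → (145.955,61.018).

Shape 3 is a cubic bezier drawn with `<path>`. Its stroke #ff00ff means cut at S869, F1559. After flipping Y the toolpath is (192.577,27.890) → (148.594,37.131) → (71.987,36.297) → (30.769,28.828).

Shape 4 is a cubic bezier drawn with `<path>`. Its stroke #ff00ff means cut at S869, F1559. After flipping Y the toolpath is (231.967,61.215) → (212.926,50.191) → (189.889,45.222) → (180.093,37.764).

Shape 5 is a cubic bezier drawn with `<path>`. Its stroke #ff00ff means cut at S869, F1559. After flipping Y the toolpath is (45.498,76.910) → (84.940,58.463) → (133.038,19.561) → (158.825,13.029).

G21
G90
G00 X60.324 Y54.627
M4 S869
G01 X150.106 Y54.627 F1559
G01 X150.106 Y20.115
G01 X60.324 Y20.115
G01 X60.324 Y54.627
M5
G00 X42.266 Y8.892
M4 S869
G01 X81.201 Y58.834 F1559
G01 X145.955 Y61.018
M5
G00 X192.577 Y27.890
M4 S869
G01 X148.594 Y37.131 F1559
G01 X71.987 Y36.297
G01 X30.769 Y28.828
M5
G00 X231.967 Y61.215
M4 S869
G01 X212.926 Y50.191 F1559
G01 X189.889 Y45.222
G01 X180.093 Y37.764
M5
G00 X45.498 Y76.910
M4 S869
G01 X84.940 Y58.463 F1559
G01 X133.038 Y19.561
G01 X158.825 Y13.029
M5
G00 X0.000 Y0.000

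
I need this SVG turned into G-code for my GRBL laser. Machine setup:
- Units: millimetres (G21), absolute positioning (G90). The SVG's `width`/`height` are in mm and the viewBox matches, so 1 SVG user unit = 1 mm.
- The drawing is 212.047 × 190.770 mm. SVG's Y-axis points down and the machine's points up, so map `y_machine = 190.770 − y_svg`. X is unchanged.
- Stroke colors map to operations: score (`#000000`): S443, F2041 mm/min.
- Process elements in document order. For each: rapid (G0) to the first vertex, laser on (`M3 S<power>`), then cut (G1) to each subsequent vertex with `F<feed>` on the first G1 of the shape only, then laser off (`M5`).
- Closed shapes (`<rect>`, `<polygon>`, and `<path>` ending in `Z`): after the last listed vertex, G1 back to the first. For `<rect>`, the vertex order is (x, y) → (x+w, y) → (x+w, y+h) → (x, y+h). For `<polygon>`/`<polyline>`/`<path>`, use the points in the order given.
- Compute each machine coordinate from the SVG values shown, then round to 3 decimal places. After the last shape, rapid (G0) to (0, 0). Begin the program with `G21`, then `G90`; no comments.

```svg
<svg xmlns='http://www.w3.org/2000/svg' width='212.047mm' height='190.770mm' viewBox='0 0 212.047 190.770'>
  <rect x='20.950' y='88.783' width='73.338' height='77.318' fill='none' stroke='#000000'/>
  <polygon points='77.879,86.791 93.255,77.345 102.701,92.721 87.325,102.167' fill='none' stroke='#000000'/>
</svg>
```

1 u = 1 mm; y_m = 190.770 − y.

[1] `<rect>` rectangle, #000000→score S443 F2041: (20.950,101.987) → (94.288,101.987) → (94.288,24.669) → (20.950,24.669) → (20.950,101.987) (closed)

[2] `<polygon>` regular polygon, #000000→score S443 F2041: (77.879,103.979) → (93.255,113.425) → (102.701,98.049) → (87.325,88.603) → (77.879,103.979) (closed)

G21
G90
G0 X20.950 Y101.987
M3 S443
G1 X94.288 Y101.987 F2041
G1 X94.288 Y24.669
G1 X20.950 Y24.669
G1 X20.950 Y101.987
M5
G0 X77.879 Y103.979
M3 S443
G1 X93.255 Y113.425 F2041
G1 X102.701 Y98.049
G1 X87.325 Y88.603
G1 X77.879 Y103.979
M5
G0 X0.000 Y0.000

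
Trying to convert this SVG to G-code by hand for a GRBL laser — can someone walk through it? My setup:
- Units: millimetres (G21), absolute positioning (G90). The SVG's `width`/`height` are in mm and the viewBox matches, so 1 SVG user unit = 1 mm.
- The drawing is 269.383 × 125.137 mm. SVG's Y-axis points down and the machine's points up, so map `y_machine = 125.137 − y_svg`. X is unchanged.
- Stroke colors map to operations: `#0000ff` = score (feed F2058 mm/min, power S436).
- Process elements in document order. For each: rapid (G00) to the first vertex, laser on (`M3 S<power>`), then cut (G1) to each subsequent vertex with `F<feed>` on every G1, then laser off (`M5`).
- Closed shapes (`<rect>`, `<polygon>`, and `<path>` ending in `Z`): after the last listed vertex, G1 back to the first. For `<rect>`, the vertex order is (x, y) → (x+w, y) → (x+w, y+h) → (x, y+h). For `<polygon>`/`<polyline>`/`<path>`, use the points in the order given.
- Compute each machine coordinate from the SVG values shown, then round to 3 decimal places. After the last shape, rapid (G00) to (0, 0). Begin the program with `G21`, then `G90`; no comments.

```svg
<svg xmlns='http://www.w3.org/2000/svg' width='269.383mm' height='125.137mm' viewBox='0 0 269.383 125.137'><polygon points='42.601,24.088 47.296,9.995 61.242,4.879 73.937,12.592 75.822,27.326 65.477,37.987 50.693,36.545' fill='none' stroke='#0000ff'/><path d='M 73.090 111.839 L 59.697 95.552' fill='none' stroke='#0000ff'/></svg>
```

G21
G90
G00 X42.601 Y101.049
M3 S436
G1 X47.296 Y115.142 F2058
G1 X61.242 Y120.258 F2058
G1 X73.937 Y112.545 F2058
G1 X75.822 Y97.811 F2058
G1 X65.477 Y87.150 F2058
G1 X50.693 Y88.592 F2058
G1 X42.601 Y101.049 F2058
M5
G00 X73.090 Y13.298
M3 S436
G1 X59.697 Y29.585 F2058
M5
G00 X0.000 Y0.000

1 u = 1 mm; y_m = 125.137 − y.

[1] `<polygon>` regular polygon, #0000ff→score S436 F2058: (42.601,101.049) → (47.296,115.142) → (61.242,120.258) → (73.937,112.545) → (75.822,97.811) → (65.477,87.150) → (50.693,88.592) → (42.601,101.049) (closed)

[2] `<path>` line segment, #0000ff→score S436 F2058: (73.090,13.298) → (59.697,29.585)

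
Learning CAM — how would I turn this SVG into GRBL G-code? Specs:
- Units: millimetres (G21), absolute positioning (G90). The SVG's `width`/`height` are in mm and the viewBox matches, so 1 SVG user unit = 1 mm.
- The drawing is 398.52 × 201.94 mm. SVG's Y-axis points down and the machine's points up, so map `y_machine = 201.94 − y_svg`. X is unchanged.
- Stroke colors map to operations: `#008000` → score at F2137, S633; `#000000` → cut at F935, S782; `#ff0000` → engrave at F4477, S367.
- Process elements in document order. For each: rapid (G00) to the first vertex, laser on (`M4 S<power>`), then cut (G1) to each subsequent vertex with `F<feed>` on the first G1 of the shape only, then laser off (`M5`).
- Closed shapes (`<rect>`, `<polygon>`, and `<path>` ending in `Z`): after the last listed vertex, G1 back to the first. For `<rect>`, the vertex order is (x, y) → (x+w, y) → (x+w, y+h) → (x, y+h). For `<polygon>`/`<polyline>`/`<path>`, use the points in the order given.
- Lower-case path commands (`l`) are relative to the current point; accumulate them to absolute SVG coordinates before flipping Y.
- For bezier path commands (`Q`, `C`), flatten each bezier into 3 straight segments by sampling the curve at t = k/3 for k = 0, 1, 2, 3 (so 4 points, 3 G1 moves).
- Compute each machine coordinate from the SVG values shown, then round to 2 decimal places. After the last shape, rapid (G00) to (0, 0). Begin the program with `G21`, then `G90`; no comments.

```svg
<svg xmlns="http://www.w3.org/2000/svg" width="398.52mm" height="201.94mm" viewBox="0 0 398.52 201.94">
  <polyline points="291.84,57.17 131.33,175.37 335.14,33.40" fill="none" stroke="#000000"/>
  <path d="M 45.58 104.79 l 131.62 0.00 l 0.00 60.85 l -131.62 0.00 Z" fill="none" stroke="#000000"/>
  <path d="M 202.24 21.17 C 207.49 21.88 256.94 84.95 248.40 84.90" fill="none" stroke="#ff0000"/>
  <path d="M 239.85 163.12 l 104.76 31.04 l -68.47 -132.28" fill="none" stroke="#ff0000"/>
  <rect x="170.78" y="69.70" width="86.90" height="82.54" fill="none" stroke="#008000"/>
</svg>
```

viewBox `0 0 398.52 201.94` with mm width/height → 1 unit = 1 mm. Flip: y_m = 201.94 − y_svg.

**Shape 1** — `<polyline>` open polyline, stroke `#000000` → cut (S782, F935). Machine vertices: (291.84,144.77) → (131.33,26.57) → (335.14,168.54). Open path.

**Shape 2** — `<path>` rectangle, stroke `#000000` → cut (S782, F935). Machine vertices: (45.58,97.15) → (177.20,97.15) → (177.20,36.30) → (45.58,36.30) → (45.58,97.15). Closed: final G1 returns to the first vertex.

**Shape 3** — `<path>` cubic bezier, stroke `#ff0000` → engrave (S367, F4477). Control points (SVG): P0=(202.24,21.17), P1=(207.49,21.88), P2=(256.94,84.95), P3=(248.40,84.90); sampled at t=k/3. Machine vertices: (202.24,180.77) → (218.44,163.92) → (241.39,133.38) → (248.40,117.04). Open path.

**Shape 4** — `<path>` open polyline, stroke `#ff0000` → engrave (S367, F4477). Machine vertices: (239.85,38.82) → (344.61,7.78) → (276.14,140.06). Open path.

**Shape 5** — `<rect>` rectangle, stroke `#008000` → score (S633, F2137). Machine vertices: (170.78,132.24) → (257.68,132.24) → (257.68,49.70) → (170.78,49.70) → (170.78,132.24). Closed: final G1 returns to the first vertex.

G21
G90
G00 X291.84 Y144.77
M4 S782
G1 X131.33 Y26.57 F935
G1 X335.14 Y168.54
M5
G00 X45.58 Y97.15
M4 S782
G1 X177.20 Y97.15 F935
G1 X177.20 Y36.30
G1 X45.58 Y36.30
G1 X45.58 Y97.15
M5
G00 X202.24 Y180.77
M4 S367
G1 X218.44 Y163.92 F4477
G1 X241.39 Y133.38
G1 X248.40 Y117.04
M5
G00 X239.85 Y38.82
M4 S367
G1 X344.61 Y7.78 F4477
G1 X276.14 Y140.06
M5
G00 X170.78 Y132.24
M4 S633
G1 X257.68 Y132.24 F2137
G1 X257.68 Y49.70
G1 X170.78 Y49.70
G1 X170.78 Y132.24
M5
G00 X0.00 Y0.00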